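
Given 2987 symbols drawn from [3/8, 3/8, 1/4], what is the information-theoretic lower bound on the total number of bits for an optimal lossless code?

Entropy H = 1.5613 bits/symbol
Minimum bits = H × n = 1.5613 × 2987
= 4663.54 bits


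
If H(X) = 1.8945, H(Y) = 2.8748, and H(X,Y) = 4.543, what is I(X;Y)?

I(X;Y) = H(X) + H(Y) - H(X,Y)
I(X;Y) = 1.8945 + 2.8748 - 4.543 = 0.2263 bits


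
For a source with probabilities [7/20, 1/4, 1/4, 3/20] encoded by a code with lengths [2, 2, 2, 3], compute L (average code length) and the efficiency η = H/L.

Average length L = Σ p_i × l_i = 2.1500 bits
Entropy H = 1.9406 bits
Efficiency η = H/L × 100% = 90.26%


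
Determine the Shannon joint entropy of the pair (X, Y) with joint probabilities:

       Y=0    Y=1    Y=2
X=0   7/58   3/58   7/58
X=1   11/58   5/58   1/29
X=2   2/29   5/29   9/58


H(X,Y) = -Σ p(x,y) log₂ p(x,y)
  p(0,0)=7/58: -0.1207 × log₂(0.1207) = 0.3682
  p(0,1)=3/58: -0.0517 × log₂(0.0517) = 0.2210
  p(0,2)=7/58: -0.1207 × log₂(0.1207) = 0.3682
  p(1,0)=11/58: -0.1897 × log₂(0.1897) = 0.4549
  p(1,1)=5/58: -0.0862 × log₂(0.0862) = 0.3048
  p(1,2)=1/29: -0.0345 × log₂(0.0345) = 0.1675
  p(2,0)=2/29: -0.0690 × log₂(0.0690) = 0.2661
  p(2,1)=5/29: -0.1724 × log₂(0.1724) = 0.4373
  p(2,2)=9/58: -0.1552 × log₂(0.1552) = 0.4171
H(X,Y) = 3.0051 bits


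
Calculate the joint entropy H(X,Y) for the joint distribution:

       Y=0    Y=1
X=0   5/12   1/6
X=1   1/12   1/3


H(X,Y) = -Σ p(x,y) log₂ p(x,y)
  p(0,0)=5/12: -0.4167 × log₂(0.4167) = 0.5263
  p(0,1)=1/6: -0.1667 × log₂(0.1667) = 0.4308
  p(1,0)=1/12: -0.0833 × log₂(0.0833) = 0.2987
  p(1,1)=1/3: -0.3333 × log₂(0.3333) = 0.5283
H(X,Y) = 1.7842 bits


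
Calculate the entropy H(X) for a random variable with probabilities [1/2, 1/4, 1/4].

H(X) = -Σ p(x) log₂ p(x)
  -1/2 × log₂(1/2) = 0.5000
  -1/4 × log₂(1/4) = 0.5000
  -1/4 × log₂(1/4) = 0.5000
H(X) = 1.5000 bits


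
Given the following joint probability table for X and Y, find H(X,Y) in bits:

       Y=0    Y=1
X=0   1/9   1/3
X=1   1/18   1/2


H(X,Y) = -Σ p(x,y) log₂ p(x,y)
  p(0,0)=1/9: -0.1111 × log₂(0.1111) = 0.3522
  p(0,1)=1/3: -0.3333 × log₂(0.3333) = 0.5283
  p(1,0)=1/18: -0.0556 × log₂(0.0556) = 0.2317
  p(1,1)=1/2: -0.5000 × log₂(0.5000) = 0.5000
H(X,Y) = 1.6122 bits


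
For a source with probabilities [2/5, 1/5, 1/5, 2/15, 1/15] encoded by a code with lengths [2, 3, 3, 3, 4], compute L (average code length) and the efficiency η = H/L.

Average length L = Σ p_i × l_i = 2.6667 bits
Entropy H = 2.1056 bits
Efficiency η = H/L × 100% = 78.96%


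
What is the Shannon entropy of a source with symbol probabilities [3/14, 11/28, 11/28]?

H(X) = -Σ p(x) log₂ p(x)
  -3/14 × log₂(3/14) = 0.4762
  -11/28 × log₂(11/28) = 0.5295
  -11/28 × log₂(11/28) = 0.5295
H(X) = 1.5353 bits


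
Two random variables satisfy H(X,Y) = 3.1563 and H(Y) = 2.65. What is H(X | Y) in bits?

Chain rule: H(X,Y) = H(X|Y) + H(Y)
H(X|Y) = H(X,Y) - H(Y) = 3.1563 - 2.65 = 0.5063 bits


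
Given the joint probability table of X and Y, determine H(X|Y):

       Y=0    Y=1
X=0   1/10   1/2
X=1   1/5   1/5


H(X|Y) = Σ_y p(y) H(X|Y=y)
  p(Y=0) = 3/10, H(X|Y=0) = 0.9183
  p(Y=1) = 7/10, H(X|Y=1) = 0.8631
H(X|Y) = 0.3000×0.9183 + 0.7000×0.8631 = 0.8797 bits


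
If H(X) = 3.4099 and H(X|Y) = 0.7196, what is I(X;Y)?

I(X;Y) = H(X) - H(X|Y)
I(X;Y) = 3.4099 - 0.7196 = 2.6903 bits


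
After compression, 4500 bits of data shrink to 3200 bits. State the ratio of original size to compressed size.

Compression ratio = Original / Compressed
= 4500 / 3200 = 1.41:1


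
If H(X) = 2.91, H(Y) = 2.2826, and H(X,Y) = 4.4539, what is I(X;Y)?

I(X;Y) = H(X) + H(Y) - H(X,Y)
I(X;Y) = 2.91 + 2.2826 - 4.4539 = 0.7387 bits


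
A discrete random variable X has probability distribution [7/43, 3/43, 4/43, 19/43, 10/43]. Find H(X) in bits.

H(X) = -Σ p(x) log₂ p(x)
  -7/43 × log₂(7/43) = 0.4263
  -3/43 × log₂(3/43) = 0.2680
  -4/43 × log₂(4/43) = 0.3187
  -19/43 × log₂(19/43) = 0.5207
  -10/43 × log₂(10/43) = 0.4894
H(X) = 2.0231 bits


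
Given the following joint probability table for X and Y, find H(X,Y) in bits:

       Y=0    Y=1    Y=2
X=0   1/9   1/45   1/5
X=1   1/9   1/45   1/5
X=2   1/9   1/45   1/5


H(X,Y) = -Σ p(x,y) log₂ p(x,y)
  p(0,0)=1/9: -0.1111 × log₂(0.1111) = 0.3522
  p(0,1)=1/45: -0.0222 × log₂(0.0222) = 0.1220
  p(0,2)=1/5: -0.2000 × log₂(0.2000) = 0.4644
  p(1,0)=1/9: -0.1111 × log₂(0.1111) = 0.3522
  p(1,1)=1/45: -0.0222 × log₂(0.0222) = 0.1220
  p(1,2)=1/5: -0.2000 × log₂(0.2000) = 0.4644
  p(2,0)=1/9: -0.1111 × log₂(0.1111) = 0.3522
  p(2,1)=1/45: -0.0222 × log₂(0.0222) = 0.1220
  p(2,2)=1/5: -0.2000 × log₂(0.2000) = 0.4644
H(X,Y) = 2.8159 bits


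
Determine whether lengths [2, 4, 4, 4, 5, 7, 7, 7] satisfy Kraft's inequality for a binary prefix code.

Kraft inequality: Σ 2^(-l_i) ≤ 1 for prefix-free code
Calculating: 2^(-2) + 2^(-4) + 2^(-4) + 2^(-4) + 2^(-5) + 2^(-7) + 2^(-7) + 2^(-7)
= 0.25 + 0.0625 + 0.0625 + 0.0625 + 0.03125 + 0.0078125 + 0.0078125 + 0.0078125
= 0.4922
Since 0.4922 ≤ 1, prefix-free code exists


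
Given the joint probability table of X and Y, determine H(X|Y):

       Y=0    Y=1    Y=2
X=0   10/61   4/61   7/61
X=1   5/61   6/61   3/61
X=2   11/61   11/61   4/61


H(X|Y) = Σ_y p(y) H(X|Y=y)
  p(Y=0) = 26/61, H(X|Y=0) = 1.5126
  p(Y=1) = 21/61, H(X|Y=1) = 1.4607
  p(Y=2) = 14/61, H(X|Y=2) = 1.4926
H(X|Y) = 0.4262×1.5126 + 0.3443×1.4607 + 0.2295×1.4926 = 1.4902 bits


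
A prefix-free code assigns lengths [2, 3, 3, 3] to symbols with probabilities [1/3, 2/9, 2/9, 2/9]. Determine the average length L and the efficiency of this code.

Average length L = Σ p_i × l_i = 2.6667 bits
Entropy H = 1.9749 bits
Efficiency η = H/L × 100% = 74.06%


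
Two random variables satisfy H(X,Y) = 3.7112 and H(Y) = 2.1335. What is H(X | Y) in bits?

Chain rule: H(X,Y) = H(X|Y) + H(Y)
H(X|Y) = H(X,Y) - H(Y) = 3.7112 - 2.1335 = 1.5777 bits


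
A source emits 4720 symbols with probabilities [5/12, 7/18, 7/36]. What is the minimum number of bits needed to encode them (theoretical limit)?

Entropy H = 1.5155 bits/symbol
Minimum bits = H × n = 1.5155 × 4720
= 7153.36 bits


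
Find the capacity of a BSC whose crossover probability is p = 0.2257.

For BSC with error probability p:
C = 1 - H(p) where H(p) is binary entropy
H(0.2257) = -0.2257 × log₂(0.2257) - 0.7743 × log₂(0.7743)
H(p) = 0.7704
C = 1 - 0.7704 = 0.2296 bits/use


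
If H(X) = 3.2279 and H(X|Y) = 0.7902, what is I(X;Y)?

I(X;Y) = H(X) - H(X|Y)
I(X;Y) = 3.2279 - 0.7902 = 2.4377 bits


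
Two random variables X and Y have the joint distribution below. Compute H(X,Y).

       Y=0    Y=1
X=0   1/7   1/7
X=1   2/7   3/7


H(X,Y) = -Σ p(x,y) log₂ p(x,y)
  p(0,0)=1/7: -0.1429 × log₂(0.1429) = 0.4011
  p(0,1)=1/7: -0.1429 × log₂(0.1429) = 0.4011
  p(1,0)=2/7: -0.2857 × log₂(0.2857) = 0.5164
  p(1,1)=3/7: -0.4286 × log₂(0.4286) = 0.5239
H(X,Y) = 1.8424 bits


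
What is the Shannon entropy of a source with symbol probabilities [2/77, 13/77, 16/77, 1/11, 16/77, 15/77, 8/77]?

H(X) = -Σ p(x) log₂ p(x)
  -2/77 × log₂(2/77) = 0.1368
  -13/77 × log₂(13/77) = 0.4333
  -16/77 × log₂(16/77) = 0.4710
  -1/11 × log₂(1/11) = 0.3145
  -16/77 × log₂(16/77) = 0.4710
  -15/77 × log₂(15/77) = 0.4597
  -8/77 × log₂(8/77) = 0.3394
H(X) = 2.6257 bits


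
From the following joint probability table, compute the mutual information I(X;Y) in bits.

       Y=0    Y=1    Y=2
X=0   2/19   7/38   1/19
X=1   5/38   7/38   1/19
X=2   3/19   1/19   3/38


H(X) = 1.5779, H(Y) = 1.5044, H(X,Y) = 3.0064
I(X;Y) = H(X) + H(Y) - H(X,Y) = 0.0758 bits


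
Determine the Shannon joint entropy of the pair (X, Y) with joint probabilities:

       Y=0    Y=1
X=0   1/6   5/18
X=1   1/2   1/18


H(X,Y) = -Σ p(x,y) log₂ p(x,y)
  p(0,0)=1/6: -0.1667 × log₂(0.1667) = 0.4308
  p(0,1)=5/18: -0.2778 × log₂(0.2778) = 0.5133
  p(1,0)=1/2: -0.5000 × log₂(0.5000) = 0.5000
  p(1,1)=1/18: -0.0556 × log₂(0.0556) = 0.2317
H(X,Y) = 1.6758 bits


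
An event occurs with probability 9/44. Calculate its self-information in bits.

Information content I(x) = -log₂(p(x))
I = -log₂(9/44) = -log₂(0.2045)
I = 2.2895 bits


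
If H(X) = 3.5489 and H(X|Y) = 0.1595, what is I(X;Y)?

I(X;Y) = H(X) - H(X|Y)
I(X;Y) = 3.5489 - 0.1595 = 3.3894 bits


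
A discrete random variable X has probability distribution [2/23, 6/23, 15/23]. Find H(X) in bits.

H(X) = -Σ p(x) log₂ p(x)
  -2/23 × log₂(2/23) = 0.3064
  -6/23 × log₂(6/23) = 0.5057
  -15/23 × log₂(15/23) = 0.4022
H(X) = 1.2143 bits


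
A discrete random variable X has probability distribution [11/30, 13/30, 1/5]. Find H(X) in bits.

H(X) = -Σ p(x) log₂ p(x)
  -11/30 × log₂(11/30) = 0.5307
  -13/30 × log₂(13/30) = 0.5228
  -1/5 × log₂(1/5) = 0.4644
H(X) = 1.5179 bits


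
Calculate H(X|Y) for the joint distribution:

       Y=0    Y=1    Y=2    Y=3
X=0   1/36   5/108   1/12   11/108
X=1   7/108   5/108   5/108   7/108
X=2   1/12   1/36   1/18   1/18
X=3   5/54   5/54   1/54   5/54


H(X|Y) = Σ_y p(y) H(X|Y=y)
  p(Y=0) = 29/108, H(X|Y=0) = 1.8871
  p(Y=1) = 23/108, H(X|Y=1) = 1.8630
  p(Y=2) = 11/54, H(X|Y=2) = 1.8390
  p(Y=3) = 17/54, H(X|Y=3) = 1.9570
H(X|Y) = 0.2685×1.8871 + 0.2130×1.8630 + 0.2037×1.8390 + 0.3148×1.9570 = 1.8942 bits


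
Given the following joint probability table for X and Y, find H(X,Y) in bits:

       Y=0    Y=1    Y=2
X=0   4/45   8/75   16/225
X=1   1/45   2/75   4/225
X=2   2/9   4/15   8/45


H(X,Y) = -Σ p(x,y) log₂ p(x,y)
  p(0,0)=4/45: -0.0889 × log₂(0.0889) = 0.3104
  p(0,1)=8/75: -0.1067 × log₂(0.1067) = 0.3444
  p(0,2)=16/225: -0.0711 × log₂(0.0711) = 0.2712
  p(1,0)=1/45: -0.0222 × log₂(0.0222) = 0.1220
  p(1,1)=2/75: -0.0267 × log₂(0.0267) = 0.1394
  p(1,2)=4/225: -0.0178 × log₂(0.0178) = 0.1034
  p(2,0)=2/9: -0.2222 × log₂(0.2222) = 0.4822
  p(2,1)=4/15: -0.2667 × log₂(0.2667) = 0.5085
  p(2,2)=8/45: -0.1778 × log₂(0.1778) = 0.4430
H(X,Y) = 2.7245 bits


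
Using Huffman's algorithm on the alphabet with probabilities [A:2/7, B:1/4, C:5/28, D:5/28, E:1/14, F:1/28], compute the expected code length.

Huffman tree construction:
Combine smallest probabilities repeatedly
Resulting codes:
  A: 10 (length 2)
  B: 01 (length 2)
  C: 111 (length 3)
  D: 00 (length 2)
  E: 1101 (length 4)
  F: 1100 (length 4)
Average length = Σ p(s) × length(s) = 2.3929 bits


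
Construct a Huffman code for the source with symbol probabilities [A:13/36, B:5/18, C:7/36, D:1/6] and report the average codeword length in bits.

Huffman tree construction:
Combine smallest probabilities repeatedly
Resulting codes:
  A: 11 (length 2)
  B: 10 (length 2)
  C: 01 (length 2)
  D: 00 (length 2)
Average length = Σ p(s) × length(s) = 2.0000 bits


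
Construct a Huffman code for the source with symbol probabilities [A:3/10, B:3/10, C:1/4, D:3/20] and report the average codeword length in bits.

Huffman tree construction:
Combine smallest probabilities repeatedly
Resulting codes:
  A: 10 (length 2)
  B: 11 (length 2)
  C: 01 (length 2)
  D: 00 (length 2)
Average length = Σ p(s) × length(s) = 2.0000 bits


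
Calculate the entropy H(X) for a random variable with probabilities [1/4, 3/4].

H(X) = -Σ p(x) log₂ p(x)
  -1/4 × log₂(1/4) = 0.5000
  -3/4 × log₂(3/4) = 0.3113
H(X) = 0.8113 bits


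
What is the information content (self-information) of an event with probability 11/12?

Information content I(x) = -log₂(p(x))
I = -log₂(11/12) = -log₂(0.9167)
I = 0.1255 bits


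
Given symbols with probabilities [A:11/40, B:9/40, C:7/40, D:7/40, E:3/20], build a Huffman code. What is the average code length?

Huffman tree construction:
Combine smallest probabilities repeatedly
Resulting codes:
  A: 10 (length 2)
  B: 01 (length 2)
  C: 111 (length 3)
  D: 00 (length 2)
  E: 110 (length 3)
Average length = Σ p(s) × length(s) = 2.3250 bits


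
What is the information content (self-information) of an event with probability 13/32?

Information content I(x) = -log₂(p(x))
I = -log₂(13/32) = -log₂(0.4062)
I = 1.2996 bits


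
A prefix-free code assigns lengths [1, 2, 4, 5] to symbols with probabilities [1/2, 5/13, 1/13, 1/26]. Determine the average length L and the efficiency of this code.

Average length L = Σ p_i × l_i = 1.7692 bits
Entropy H = 1.4956 bits
Efficiency η = H/L × 100% = 84.54%


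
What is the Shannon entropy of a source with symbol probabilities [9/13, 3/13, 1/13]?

H(X) = -Σ p(x) log₂ p(x)
  -9/13 × log₂(9/13) = 0.3673
  -3/13 × log₂(3/13) = 0.4882
  -1/13 × log₂(1/13) = 0.2846
H(X) = 1.1401 bits


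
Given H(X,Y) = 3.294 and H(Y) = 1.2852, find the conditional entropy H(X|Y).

Chain rule: H(X,Y) = H(X|Y) + H(Y)
H(X|Y) = H(X,Y) - H(Y) = 3.294 - 1.2852 = 2.0088 bits


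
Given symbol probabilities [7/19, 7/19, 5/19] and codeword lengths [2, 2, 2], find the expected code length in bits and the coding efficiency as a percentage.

Average length L = Σ p_i × l_i = 2.0000 bits
Entropy H = 1.5683 bits
Efficiency η = H/L × 100% = 78.42%


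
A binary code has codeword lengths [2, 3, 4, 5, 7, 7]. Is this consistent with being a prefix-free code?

Kraft inequality: Σ 2^(-l_i) ≤ 1 for prefix-free code
Calculating: 2^(-2) + 2^(-3) + 2^(-4) + 2^(-5) + 2^(-7) + 2^(-7)
= 0.25 + 0.125 + 0.0625 + 0.03125 + 0.0078125 + 0.0078125
= 0.4844
Since 0.4844 ≤ 1, prefix-free code exists


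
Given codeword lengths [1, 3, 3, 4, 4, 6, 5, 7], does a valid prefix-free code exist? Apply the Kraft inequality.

Kraft inequality: Σ 2^(-l_i) ≤ 1 for prefix-free code
Calculating: 2^(-1) + 2^(-3) + 2^(-3) + 2^(-4) + 2^(-4) + 2^(-6) + 2^(-5) + 2^(-7)
= 0.5 + 0.125 + 0.125 + 0.0625 + 0.0625 + 0.015625 + 0.03125 + 0.0078125
= 0.9297
Since 0.9297 ≤ 1, prefix-free code exists


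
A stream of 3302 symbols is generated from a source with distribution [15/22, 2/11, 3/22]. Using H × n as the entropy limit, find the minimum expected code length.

Entropy H = 1.2159 bits/symbol
Minimum bits = H × n = 1.2159 × 3302
= 4014.82 bits


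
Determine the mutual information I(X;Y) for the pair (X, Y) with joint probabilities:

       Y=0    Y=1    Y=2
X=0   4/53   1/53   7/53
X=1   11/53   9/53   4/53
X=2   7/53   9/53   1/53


H(X) = 1.5289, H(Y) = 1.5423, H(X,Y) = 2.8899
I(X;Y) = H(X) + H(Y) - H(X,Y) = 0.1814 bits


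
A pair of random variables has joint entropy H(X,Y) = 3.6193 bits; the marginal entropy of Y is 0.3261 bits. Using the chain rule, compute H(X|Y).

Chain rule: H(X,Y) = H(X|Y) + H(Y)
H(X|Y) = H(X,Y) - H(Y) = 3.6193 - 0.3261 = 3.2932 bits


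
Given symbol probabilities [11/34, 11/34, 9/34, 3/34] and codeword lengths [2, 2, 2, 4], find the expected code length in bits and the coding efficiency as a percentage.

Average length L = Σ p_i × l_i = 2.1765 bits
Entropy H = 1.8701 bits
Efficiency η = H/L × 100% = 85.92%


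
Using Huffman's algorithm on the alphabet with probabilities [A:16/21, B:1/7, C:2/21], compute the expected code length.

Huffman tree construction:
Combine smallest probabilities repeatedly
Resulting codes:
  A: 1 (length 1)
  B: 01 (length 2)
  C: 00 (length 2)
Average length = Σ p(s) × length(s) = 1.2381 bits


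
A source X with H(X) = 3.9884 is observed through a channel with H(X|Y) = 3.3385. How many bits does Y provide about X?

I(X;Y) = H(X) - H(X|Y)
I(X;Y) = 3.9884 - 3.3385 = 0.6499 bits


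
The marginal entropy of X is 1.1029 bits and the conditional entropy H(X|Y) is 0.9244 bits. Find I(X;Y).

I(X;Y) = H(X) - H(X|Y)
I(X;Y) = 1.1029 - 0.9244 = 0.1785 bits


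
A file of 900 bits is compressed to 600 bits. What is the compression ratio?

Compression ratio = Original / Compressed
= 900 / 600 = 1.50:1


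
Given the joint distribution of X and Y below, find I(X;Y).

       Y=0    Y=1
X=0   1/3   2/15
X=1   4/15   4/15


H(X) = 0.9968, H(Y) = 0.9710, H(X,Y) = 1.9329
I(X;Y) = H(X) + H(Y) - H(X,Y) = 0.0348 bits


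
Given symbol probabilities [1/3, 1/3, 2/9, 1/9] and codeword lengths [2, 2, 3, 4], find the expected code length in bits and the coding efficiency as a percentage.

Average length L = Σ p_i × l_i = 2.4444 bits
Entropy H = 1.8911 bits
Efficiency η = H/L × 100% = 77.36%


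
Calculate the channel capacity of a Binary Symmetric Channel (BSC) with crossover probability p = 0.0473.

For BSC with error probability p:
C = 1 - H(p) where H(p) is binary entropy
H(0.0473) = -0.0473 × log₂(0.0473) - 0.9527 × log₂(0.9527)
H(p) = 0.2748
C = 1 - 0.2748 = 0.7252 bits/use


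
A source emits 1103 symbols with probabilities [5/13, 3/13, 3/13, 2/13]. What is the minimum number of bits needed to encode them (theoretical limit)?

Entropy H = 1.9220 bits/symbol
Minimum bits = H × n = 1.9220 × 1103
= 2119.99 bits


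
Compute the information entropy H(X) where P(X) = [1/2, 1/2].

H(X) = -Σ p(x) log₂ p(x)
  -1/2 × log₂(1/2) = 0.5000
  -1/2 × log₂(1/2) = 0.5000
H(X) = 1.0000 bits


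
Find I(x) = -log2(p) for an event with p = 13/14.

Information content I(x) = -log₂(p(x))
I = -log₂(13/14) = -log₂(0.9286)
I = 0.1069 bits


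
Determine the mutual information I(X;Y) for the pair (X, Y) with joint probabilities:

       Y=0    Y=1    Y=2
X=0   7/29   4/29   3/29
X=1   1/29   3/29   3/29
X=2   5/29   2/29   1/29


H(X) = 1.5147, H(Y) = 1.5378, H(X,Y) = 2.9433
I(X;Y) = H(X) + H(Y) - H(X,Y) = 0.1092 bits


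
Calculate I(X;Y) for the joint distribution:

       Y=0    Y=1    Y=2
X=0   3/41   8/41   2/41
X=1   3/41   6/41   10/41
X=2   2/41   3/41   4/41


H(X) = 1.5199, H(Y) = 1.5164, H(X,Y) = 2.9431
I(X;Y) = H(X) + H(Y) - H(X,Y) = 0.0932 bits


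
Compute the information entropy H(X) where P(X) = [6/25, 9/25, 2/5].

H(X) = -Σ p(x) log₂ p(x)
  -6/25 × log₂(6/25) = 0.4941
  -9/25 × log₂(9/25) = 0.5306
  -2/5 × log₂(2/5) = 0.5288
H(X) = 1.5535 bits


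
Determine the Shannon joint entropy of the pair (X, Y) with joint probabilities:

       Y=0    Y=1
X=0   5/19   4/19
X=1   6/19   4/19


H(X,Y) = -Σ p(x,y) log₂ p(x,y)
  p(0,0)=5/19: -0.2632 × log₂(0.2632) = 0.5068
  p(0,1)=4/19: -0.2105 × log₂(0.2105) = 0.4732
  p(1,0)=6/19: -0.3158 × log₂(0.3158) = 0.5251
  p(1,1)=4/19: -0.2105 × log₂(0.2105) = 0.4732
H(X,Y) = 1.9785 bits


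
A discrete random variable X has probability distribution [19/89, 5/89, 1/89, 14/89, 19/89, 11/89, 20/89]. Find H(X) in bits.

H(X) = -Σ p(x) log₂ p(x)
  -19/89 × log₂(19/89) = 0.4756
  -5/89 × log₂(5/89) = 0.2334
  -1/89 × log₂(1/89) = 0.0728
  -14/89 × log₂(14/89) = 0.4197
  -19/89 × log₂(19/89) = 0.4756
  -11/89 × log₂(11/89) = 0.3728
  -20/89 × log₂(20/89) = 0.4840
H(X) = 2.5339 bits


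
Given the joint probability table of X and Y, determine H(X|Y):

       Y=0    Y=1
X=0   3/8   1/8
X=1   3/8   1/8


H(X|Y) = Σ_y p(y) H(X|Y=y)
  p(Y=0) = 3/4, H(X|Y=0) = 1.0000
  p(Y=1) = 1/4, H(X|Y=1) = 1.0000
H(X|Y) = 0.7500×1.0000 + 0.2500×1.0000 = 1.0000 bits


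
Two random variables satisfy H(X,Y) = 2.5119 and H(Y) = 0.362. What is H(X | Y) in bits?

Chain rule: H(X,Y) = H(X|Y) + H(Y)
H(X|Y) = H(X,Y) - H(Y) = 2.5119 - 0.362 = 2.1499 bits


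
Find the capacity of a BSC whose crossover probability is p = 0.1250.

For BSC with error probability p:
C = 1 - H(p) where H(p) is binary entropy
H(0.1250) = -0.1250 × log₂(0.1250) - 0.8750 × log₂(0.8750)
H(p) = 0.5436
C = 1 - 0.5436 = 0.4564 bits/use


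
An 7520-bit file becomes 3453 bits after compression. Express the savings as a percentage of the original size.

Space savings = (1 - Compressed/Original) × 100%
= (1 - 3453/7520) × 100%
= 54.08%


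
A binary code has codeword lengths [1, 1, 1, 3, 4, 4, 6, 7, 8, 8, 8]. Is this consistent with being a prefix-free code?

Kraft inequality: Σ 2^(-l_i) ≤ 1 for prefix-free code
Calculating: 2^(-1) + 2^(-1) + 2^(-1) + 2^(-3) + 2^(-4) + 2^(-4) + 2^(-6) + 2^(-7) + 2^(-8) + 2^(-8) + 2^(-8)
= 0.5 + 0.5 + 0.5 + 0.125 + 0.0625 + 0.0625 + 0.015625 + 0.0078125 + 0.00390625 + 0.00390625 + 0.00390625
= 1.7852
Since 1.7852 > 1, prefix-free code does not exist


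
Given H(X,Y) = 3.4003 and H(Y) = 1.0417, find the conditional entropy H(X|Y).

Chain rule: H(X,Y) = H(X|Y) + H(Y)
H(X|Y) = H(X,Y) - H(Y) = 3.4003 - 1.0417 = 2.3586 bits


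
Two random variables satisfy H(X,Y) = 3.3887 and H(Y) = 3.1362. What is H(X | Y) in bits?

Chain rule: H(X,Y) = H(X|Y) + H(Y)
H(X|Y) = H(X,Y) - H(Y) = 3.3887 - 3.1362 = 0.2525 bits


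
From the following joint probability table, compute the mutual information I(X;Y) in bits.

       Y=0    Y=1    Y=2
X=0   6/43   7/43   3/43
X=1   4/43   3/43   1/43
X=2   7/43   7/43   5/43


H(X) = 1.5028, H(Y) = 1.5308, H(X,Y) = 3.0173
I(X;Y) = H(X) + H(Y) - H(X,Y) = 0.0163 bits


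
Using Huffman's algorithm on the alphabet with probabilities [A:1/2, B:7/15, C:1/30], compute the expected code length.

Huffman tree construction:
Combine smallest probabilities repeatedly
Resulting codes:
  A: 0 (length 1)
  B: 11 (length 2)
  C: 10 (length 2)
Average length = Σ p(s) × length(s) = 1.5000 bits


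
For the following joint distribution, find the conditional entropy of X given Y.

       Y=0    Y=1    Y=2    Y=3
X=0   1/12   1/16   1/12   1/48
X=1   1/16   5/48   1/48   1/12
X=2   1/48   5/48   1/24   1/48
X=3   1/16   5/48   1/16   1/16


H(X|Y) = Σ_y p(y) H(X|Y=y)
  p(Y=0) = 11/48, H(X|Y=0) = 1.8676
  p(Y=1) = 3/8, H(X|Y=1) = 1.9708
  p(Y=2) = 5/24, H(X|Y=2) = 1.8464
  p(Y=3) = 3/16, H(X|Y=3) = 1.7527
H(X|Y) = 0.2292×1.8676 + 0.3750×1.9708 + 0.2083×1.8464 + 0.1875×1.7527 = 1.8804 bits


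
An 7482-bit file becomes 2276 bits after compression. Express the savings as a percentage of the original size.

Space savings = (1 - Compressed/Original) × 100%
= (1 - 2276/7482) × 100%
= 69.58%


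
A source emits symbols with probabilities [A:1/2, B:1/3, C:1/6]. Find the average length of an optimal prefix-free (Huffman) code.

Huffman tree construction:
Combine smallest probabilities repeatedly
Resulting codes:
  A: 0 (length 1)
  B: 11 (length 2)
  C: 10 (length 2)
Average length = Σ p(s) × length(s) = 1.5000 bits


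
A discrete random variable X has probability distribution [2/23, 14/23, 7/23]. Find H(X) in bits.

H(X) = -Σ p(x) log₂ p(x)
  -2/23 × log₂(2/23) = 0.3064
  -14/23 × log₂(14/23) = 0.4360
  -7/23 × log₂(7/23) = 0.5223
H(X) = 1.2647 bits


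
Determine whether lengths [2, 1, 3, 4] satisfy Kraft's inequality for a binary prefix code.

Kraft inequality: Σ 2^(-l_i) ≤ 1 for prefix-free code
Calculating: 2^(-2) + 2^(-1) + 2^(-3) + 2^(-4)
= 0.25 + 0.5 + 0.125 + 0.0625
= 0.9375
Since 0.9375 ≤ 1, prefix-free code exists


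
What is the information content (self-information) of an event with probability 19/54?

Information content I(x) = -log₂(p(x))
I = -log₂(19/54) = -log₂(0.3519)
I = 1.5070 bits


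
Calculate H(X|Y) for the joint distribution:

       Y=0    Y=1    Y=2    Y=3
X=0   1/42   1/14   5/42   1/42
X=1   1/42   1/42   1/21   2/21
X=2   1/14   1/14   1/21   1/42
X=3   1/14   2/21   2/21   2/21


H(X|Y) = Σ_y p(y) H(X|Y=y)
  p(Y=0) = 4/21, H(X|Y=0) = 1.8113
  p(Y=1) = 11/42, H(X|Y=1) = 1.8676
  p(Y=2) = 13/42, H(X|Y=2) = 1.8843
  p(Y=3) = 5/21, H(X|Y=3) = 1.7219
H(X|Y) = 0.1905×1.8113 + 0.2619×1.8676 + 0.3095×1.8843 + 0.2381×1.7219 = 1.8274 bits


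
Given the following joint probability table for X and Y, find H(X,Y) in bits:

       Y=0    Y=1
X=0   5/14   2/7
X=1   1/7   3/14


H(X,Y) = -Σ p(x,y) log₂ p(x,y)
  p(0,0)=5/14: -0.3571 × log₂(0.3571) = 0.5305
  p(0,1)=2/7: -0.2857 × log₂(0.2857) = 0.5164
  p(1,0)=1/7: -0.1429 × log₂(0.1429) = 0.4011
  p(1,1)=3/14: -0.2143 × log₂(0.2143) = 0.4762
H(X,Y) = 1.9242 bits


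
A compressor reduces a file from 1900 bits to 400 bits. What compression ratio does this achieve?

Compression ratio = Original / Compressed
= 1900 / 400 = 4.75:1


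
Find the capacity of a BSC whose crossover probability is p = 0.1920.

For BSC with error probability p:
C = 1 - H(p) where H(p) is binary entropy
H(0.1920) = -0.1920 × log₂(0.1920) - 0.8080 × log₂(0.8080)
H(p) = 0.7056
C = 1 - 0.7056 = 0.2944 bits/use


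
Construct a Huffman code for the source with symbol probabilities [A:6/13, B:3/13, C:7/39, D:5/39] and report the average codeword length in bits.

Huffman tree construction:
Combine smallest probabilities repeatedly
Resulting codes:
  A: 0 (length 1)
  B: 10 (length 2)
  C: 111 (length 3)
  D: 110 (length 3)
Average length = Σ p(s) × length(s) = 1.8462 bits


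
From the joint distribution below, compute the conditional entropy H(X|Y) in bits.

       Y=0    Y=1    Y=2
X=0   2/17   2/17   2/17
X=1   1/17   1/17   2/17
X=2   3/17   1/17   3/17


H(X|Y) = Σ_y p(y) H(X|Y=y)
  p(Y=0) = 6/17, H(X|Y=0) = 1.4591
  p(Y=1) = 4/17, H(X|Y=1) = 1.5000
  p(Y=2) = 7/17, H(X|Y=2) = 1.5567
H(X|Y) = 0.3529×1.4591 + 0.2353×1.5000 + 0.4118×1.5567 = 1.5089 bits


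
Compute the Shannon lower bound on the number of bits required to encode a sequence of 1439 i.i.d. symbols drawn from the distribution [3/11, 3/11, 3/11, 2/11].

Entropy H = 1.9808 bits/symbol
Minimum bits = H × n = 1.9808 × 1439
= 2850.41 bits


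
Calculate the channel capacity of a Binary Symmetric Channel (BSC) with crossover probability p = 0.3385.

For BSC with error probability p:
C = 1 - H(p) where H(p) is binary entropy
H(0.3385) = -0.3385 × log₂(0.3385) - 0.6615 × log₂(0.6615)
H(p) = 0.9234
C = 1 - 0.9234 = 0.0766 bits/use


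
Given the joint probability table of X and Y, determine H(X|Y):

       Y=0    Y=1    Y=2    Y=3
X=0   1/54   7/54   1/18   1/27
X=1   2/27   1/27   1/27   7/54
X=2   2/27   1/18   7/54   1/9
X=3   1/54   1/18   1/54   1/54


H(X|Y) = Σ_y p(y) H(X|Y=y)
  p(Y=0) = 5/27, H(X|Y=0) = 1.7219
  p(Y=1) = 5/18, H(X|Y=1) = 1.8295
  p(Y=2) = 13/54, H(X|Y=2) = 1.6692
  p(Y=3) = 8/27, H(X|Y=3) = 1.6774
H(X|Y) = 0.1852×1.7219 + 0.2778×1.8295 + 0.2407×1.6692 + 0.2963×1.6774 = 1.7259 bits


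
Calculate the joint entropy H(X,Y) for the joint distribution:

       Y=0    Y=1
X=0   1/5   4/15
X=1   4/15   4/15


H(X,Y) = -Σ p(x,y) log₂ p(x,y)
  p(0,0)=1/5: -0.2000 × log₂(0.2000) = 0.4644
  p(0,1)=4/15: -0.2667 × log₂(0.2667) = 0.5085
  p(1,0)=4/15: -0.2667 × log₂(0.2667) = 0.5085
  p(1,1)=4/15: -0.2667 × log₂(0.2667) = 0.5085
H(X,Y) = 1.9899 bits


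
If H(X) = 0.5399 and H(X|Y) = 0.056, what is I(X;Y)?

I(X;Y) = H(X) - H(X|Y)
I(X;Y) = 0.5399 - 0.056 = 0.4839 bits


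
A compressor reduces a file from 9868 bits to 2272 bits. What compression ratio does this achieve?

Compression ratio = Original / Compressed
= 9868 / 2272 = 4.34:1


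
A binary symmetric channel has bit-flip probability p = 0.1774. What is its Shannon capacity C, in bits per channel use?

For BSC with error probability p:
C = 1 - H(p) where H(p) is binary entropy
H(0.1774) = -0.1774 × log₂(0.1774) - 0.8226 × log₂(0.8226)
H(p) = 0.6744
C = 1 - 0.6744 = 0.3256 bits/use


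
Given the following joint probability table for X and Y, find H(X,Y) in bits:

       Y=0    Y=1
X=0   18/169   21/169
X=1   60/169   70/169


H(X,Y) = -Σ p(x,y) log₂ p(x,y)
  p(0,0)=18/169: -0.1065 × log₂(0.1065) = 0.3441
  p(0,1)=21/169: -0.1243 × log₂(0.1243) = 0.3738
  p(1,0)=60/169: -0.3550 × log₂(0.3550) = 0.5304
  p(1,1)=70/169: -0.4142 × log₂(0.4142) = 0.5267
H(X,Y) = 1.7751 bits


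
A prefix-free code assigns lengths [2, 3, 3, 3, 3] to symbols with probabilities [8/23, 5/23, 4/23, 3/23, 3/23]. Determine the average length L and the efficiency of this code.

Average length L = Σ p_i × l_i = 2.6522 bits
Entropy H = 2.2140 bits
Efficiency η = H/L × 100% = 83.48%


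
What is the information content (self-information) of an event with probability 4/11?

Information content I(x) = -log₂(p(x))
I = -log₂(4/11) = -log₂(0.3636)
I = 1.4594 bits


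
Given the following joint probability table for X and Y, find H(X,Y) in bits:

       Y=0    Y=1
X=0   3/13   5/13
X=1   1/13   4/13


H(X,Y) = -Σ p(x,y) log₂ p(x,y)
  p(0,0)=3/13: -0.2308 × log₂(0.2308) = 0.4882
  p(0,1)=5/13: -0.3846 × log₂(0.3846) = 0.5302
  p(1,0)=1/13: -0.0769 × log₂(0.0769) = 0.2846
  p(1,1)=4/13: -0.3077 × log₂(0.3077) = 0.5232
H(X,Y) = 1.8262 bits


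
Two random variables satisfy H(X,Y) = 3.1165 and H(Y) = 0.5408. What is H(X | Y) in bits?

Chain rule: H(X,Y) = H(X|Y) + H(Y)
H(X|Y) = H(X,Y) - H(Y) = 3.1165 - 0.5408 = 2.5757 bits


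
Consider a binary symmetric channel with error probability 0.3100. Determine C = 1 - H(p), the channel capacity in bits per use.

For BSC with error probability p:
C = 1 - H(p) where H(p) is binary entropy
H(0.3100) = -0.3100 × log₂(0.3100) - 0.6900 × log₂(0.6900)
H(p) = 0.8932
C = 1 - 0.8932 = 0.1068 bits/use


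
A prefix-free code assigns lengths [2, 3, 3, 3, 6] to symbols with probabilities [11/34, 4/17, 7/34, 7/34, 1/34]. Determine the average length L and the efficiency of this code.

Average length L = Σ p_i × l_i = 2.7647 bits
Entropy H = 2.1064 bits
Efficiency η = H/L × 100% = 76.19%


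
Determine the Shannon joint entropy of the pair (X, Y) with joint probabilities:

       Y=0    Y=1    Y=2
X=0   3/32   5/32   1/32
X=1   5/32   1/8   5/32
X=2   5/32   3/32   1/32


H(X,Y) = -Σ p(x,y) log₂ p(x,y)
  p(0,0)=3/32: -0.0938 × log₂(0.0938) = 0.3202
  p(0,1)=5/32: -0.1562 × log₂(0.1562) = 0.4184
  p(0,2)=1/32: -0.0312 × log₂(0.0312) = 0.1562
  p(1,0)=5/32: -0.1562 × log₂(0.1562) = 0.4184
  p(1,1)=1/8: -0.1250 × log₂(0.1250) = 0.3750
  p(1,2)=5/32: -0.1562 × log₂(0.1562) = 0.4184
  p(2,0)=5/32: -0.1562 × log₂(0.1562) = 0.4184
  p(2,1)=3/32: -0.0938 × log₂(0.0938) = 0.3202
  p(2,2)=1/32: -0.0312 × log₂(0.0312) = 0.1562
H(X,Y) = 3.0016 bits


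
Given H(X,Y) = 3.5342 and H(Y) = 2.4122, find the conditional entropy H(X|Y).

Chain rule: H(X,Y) = H(X|Y) + H(Y)
H(X|Y) = H(X,Y) - H(Y) = 3.5342 - 2.4122 = 1.122 bits


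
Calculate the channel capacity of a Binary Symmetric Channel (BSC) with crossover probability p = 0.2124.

For BSC with error probability p:
C = 1 - H(p) where H(p) is binary entropy
H(0.2124) = -0.2124 × log₂(0.2124) - 0.7876 × log₂(0.7876)
H(p) = 0.7460
C = 1 - 0.7460 = 0.2540 bits/use


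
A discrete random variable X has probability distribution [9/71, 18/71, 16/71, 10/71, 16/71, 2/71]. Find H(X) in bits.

H(X) = -Σ p(x) log₂ p(x)
  -9/71 × log₂(9/71) = 0.3777
  -18/71 × log₂(18/71) = 0.5019
  -16/71 × log₂(16/71) = 0.4845
  -10/71 × log₂(10/71) = 0.3983
  -16/71 × log₂(16/71) = 0.4845
  -2/71 × log₂(2/71) = 0.1451
H(X) = 2.3919 bits


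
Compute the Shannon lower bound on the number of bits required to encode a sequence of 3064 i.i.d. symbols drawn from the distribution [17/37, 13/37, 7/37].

Entropy H = 1.5002 bits/symbol
Minimum bits = H × n = 1.5002 × 3064
= 4596.47 bits


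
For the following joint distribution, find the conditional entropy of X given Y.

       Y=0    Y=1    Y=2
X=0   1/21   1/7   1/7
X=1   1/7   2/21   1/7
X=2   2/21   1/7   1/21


H(X|Y) = Σ_y p(y) H(X|Y=y)
  p(Y=0) = 2/7, H(X|Y=0) = 1.4591
  p(Y=1) = 8/21, H(X|Y=1) = 1.5613
  p(Y=2) = 1/3, H(X|Y=2) = 1.4488
H(X|Y) = 0.2857×1.4591 + 0.3810×1.5613 + 0.3333×1.4488 = 1.4946 bits


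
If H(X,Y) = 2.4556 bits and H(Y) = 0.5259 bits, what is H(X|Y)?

Chain rule: H(X,Y) = H(X|Y) + H(Y)
H(X|Y) = H(X,Y) - H(Y) = 2.4556 - 0.5259 = 1.9297 bits


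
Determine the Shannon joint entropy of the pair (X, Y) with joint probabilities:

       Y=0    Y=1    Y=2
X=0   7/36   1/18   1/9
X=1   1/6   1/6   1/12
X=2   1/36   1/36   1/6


H(X,Y) = -Σ p(x,y) log₂ p(x,y)
  p(0,0)=7/36: -0.1944 × log₂(0.1944) = 0.4594
  p(0,1)=1/18: -0.0556 × log₂(0.0556) = 0.2317
  p(0,2)=1/9: -0.1111 × log₂(0.1111) = 0.3522
  p(1,0)=1/6: -0.1667 × log₂(0.1667) = 0.4308
  p(1,1)=1/6: -0.1667 × log₂(0.1667) = 0.4308
  p(1,2)=1/12: -0.0833 × log₂(0.0833) = 0.2987
  p(2,0)=1/36: -0.0278 × log₂(0.0278) = 0.1436
  p(2,1)=1/36: -0.0278 × log₂(0.0278) = 0.1436
  p(2,2)=1/6: -0.1667 × log₂(0.1667) = 0.4308
H(X,Y) = 2.9217 bits


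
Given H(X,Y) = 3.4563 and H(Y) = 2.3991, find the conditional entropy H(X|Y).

Chain rule: H(X,Y) = H(X|Y) + H(Y)
H(X|Y) = H(X,Y) - H(Y) = 3.4563 - 2.3991 = 1.0572 bits


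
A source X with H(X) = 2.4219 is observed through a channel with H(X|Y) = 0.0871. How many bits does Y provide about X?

I(X;Y) = H(X) - H(X|Y)
I(X;Y) = 2.4219 - 0.0871 = 2.3348 bits


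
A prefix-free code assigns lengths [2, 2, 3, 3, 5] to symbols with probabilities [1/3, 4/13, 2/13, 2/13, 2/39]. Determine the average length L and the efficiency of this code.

Average length L = Σ p_i × l_i = 2.4615 bits
Entropy H = 2.1022 bits
Efficiency η = H/L × 100% = 85.40%


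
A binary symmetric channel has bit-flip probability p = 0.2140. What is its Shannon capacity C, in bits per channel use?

For BSC with error probability p:
C = 1 - H(p) where H(p) is binary entropy
H(0.2140) = -0.2140 × log₂(0.2140) - 0.7860 × log₂(0.7860)
H(p) = 0.7491
C = 1 - 0.7491 = 0.2509 bits/use


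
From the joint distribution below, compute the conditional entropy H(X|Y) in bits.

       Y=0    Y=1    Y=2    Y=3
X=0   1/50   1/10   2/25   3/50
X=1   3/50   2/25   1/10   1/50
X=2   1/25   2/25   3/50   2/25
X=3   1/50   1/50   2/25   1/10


H(X|Y) = Σ_y p(y) H(X|Y=y)
  p(Y=0) = 7/50, H(X|Y=0) = 1.8424
  p(Y=1) = 7/25, H(X|Y=1) = 1.8352
  p(Y=2) = 8/25, H(X|Y=2) = 1.9772
  p(Y=3) = 13/50, H(X|Y=3) = 1.8262
H(X|Y) = 0.1400×1.8424 + 0.2800×1.8352 + 0.3200×1.9772 + 0.2600×1.8262 = 1.8793 bits


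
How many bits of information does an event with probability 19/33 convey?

Information content I(x) = -log₂(p(x))
I = -log₂(19/33) = -log₂(0.5758)
I = 0.7965 bits


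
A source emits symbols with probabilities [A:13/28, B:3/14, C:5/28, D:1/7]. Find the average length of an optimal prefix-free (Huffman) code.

Huffman tree construction:
Combine smallest probabilities repeatedly
Resulting codes:
  A: 0 (length 1)
  B: 10 (length 2)
  C: 111 (length 3)
  D: 110 (length 3)
Average length = Σ p(s) × length(s) = 1.8571 bits


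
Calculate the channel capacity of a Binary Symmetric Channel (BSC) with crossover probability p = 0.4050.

For BSC with error probability p:
C = 1 - H(p) where H(p) is binary entropy
H(0.4050) = -0.4050 × log₂(0.4050) - 0.5950 × log₂(0.5950)
H(p) = 0.9738
C = 1 - 0.9738 = 0.0262 bits/use


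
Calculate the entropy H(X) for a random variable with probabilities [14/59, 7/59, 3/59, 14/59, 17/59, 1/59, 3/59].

H(X) = -Σ p(x) log₂ p(x)
  -14/59 × log₂(14/59) = 0.4924
  -7/59 × log₂(7/59) = 0.3649
  -3/59 × log₂(3/59) = 0.2185
  -14/59 × log₂(14/59) = 0.4924
  -17/59 × log₂(17/59) = 0.5173
  -1/59 × log₂(1/59) = 0.0997
  -3/59 × log₂(3/59) = 0.2185
H(X) = 2.4038 bits


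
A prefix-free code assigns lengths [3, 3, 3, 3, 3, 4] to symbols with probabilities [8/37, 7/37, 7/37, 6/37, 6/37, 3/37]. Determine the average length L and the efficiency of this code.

Average length L = Σ p_i × l_i = 3.0811 bits
Entropy H = 2.5317 bits
Efficiency η = H/L × 100% = 82.17%


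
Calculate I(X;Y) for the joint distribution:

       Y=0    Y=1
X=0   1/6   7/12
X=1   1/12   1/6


H(X) = 0.8113, H(Y) = 0.8113, H(X,Y) = 1.6140
I(X;Y) = H(X) + H(Y) - H(X,Y) = 0.0086 bits


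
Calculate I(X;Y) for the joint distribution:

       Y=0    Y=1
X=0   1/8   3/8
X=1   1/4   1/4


H(X) = 1.0000, H(Y) = 0.9544, H(X,Y) = 1.9056
I(X;Y) = H(X) + H(Y) - H(X,Y) = 0.0488 bits


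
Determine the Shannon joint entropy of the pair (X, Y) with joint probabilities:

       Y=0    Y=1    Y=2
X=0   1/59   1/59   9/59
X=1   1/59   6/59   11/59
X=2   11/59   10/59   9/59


H(X,Y) = -Σ p(x,y) log₂ p(x,y)
  p(0,0)=1/59: -0.0169 × log₂(0.0169) = 0.0997
  p(0,1)=1/59: -0.0169 × log₂(0.0169) = 0.0997
  p(0,2)=9/59: -0.1525 × log₂(0.1525) = 0.4138
  p(1,0)=1/59: -0.0169 × log₂(0.0169) = 0.0997
  p(1,1)=6/59: -0.1017 × log₂(0.1017) = 0.3354
  p(1,2)=11/59: -0.1864 × log₂(0.1864) = 0.4518
  p(2,0)=11/59: -0.1864 × log₂(0.1864) = 0.4518
  p(2,1)=10/59: -0.1695 × log₂(0.1695) = 0.4340
  p(2,2)=9/59: -0.1525 × log₂(0.1525) = 0.4138
H(X,Y) = 2.7997 bits


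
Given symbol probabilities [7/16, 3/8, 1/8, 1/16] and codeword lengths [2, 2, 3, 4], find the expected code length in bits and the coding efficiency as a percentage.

Average length L = Σ p_i × l_i = 2.2500 bits
Entropy H = 1.6774 bits
Efficiency η = H/L × 100% = 74.55%


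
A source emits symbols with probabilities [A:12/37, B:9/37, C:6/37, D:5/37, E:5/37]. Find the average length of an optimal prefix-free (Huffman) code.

Huffman tree construction:
Combine smallest probabilities repeatedly
Resulting codes:
  A: 11 (length 2)
  B: 01 (length 2)
  C: 00 (length 2)
  D: 100 (length 3)
  E: 101 (length 3)
Average length = Σ p(s) × length(s) = 2.2703 bits


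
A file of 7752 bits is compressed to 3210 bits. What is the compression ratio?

Compression ratio = Original / Compressed
= 7752 / 3210 = 2.41:1


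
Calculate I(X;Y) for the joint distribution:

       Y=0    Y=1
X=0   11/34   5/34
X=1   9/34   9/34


H(X) = 0.9975, H(Y) = 0.9774, H(X,Y) = 1.9486
I(X;Y) = H(X) + H(Y) - H(X,Y) = 0.0263 bits


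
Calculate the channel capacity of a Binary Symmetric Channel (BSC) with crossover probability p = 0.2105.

For BSC with error probability p:
C = 1 - H(p) where H(p) is binary entropy
H(0.2105) = -0.2105 × log₂(0.2105) - 0.7895 × log₂(0.7895)
H(p) = 0.7424
C = 1 - 0.7424 = 0.2576 bits/use


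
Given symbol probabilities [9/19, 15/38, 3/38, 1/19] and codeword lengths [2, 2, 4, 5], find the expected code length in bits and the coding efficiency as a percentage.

Average length L = Σ p_i × l_i = 2.3158 bits
Entropy H = 1.5527 bits
Efficiency η = H/L × 100% = 67.05%


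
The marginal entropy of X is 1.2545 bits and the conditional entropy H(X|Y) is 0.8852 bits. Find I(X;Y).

I(X;Y) = H(X) - H(X|Y)
I(X;Y) = 1.2545 - 0.8852 = 0.3693 bits


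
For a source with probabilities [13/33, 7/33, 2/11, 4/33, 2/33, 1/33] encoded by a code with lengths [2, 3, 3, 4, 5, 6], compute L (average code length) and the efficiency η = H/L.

Average length L = Σ p_i × l_i = 2.9394 bits
Entropy H = 2.2181 bits
Efficiency η = H/L × 100% = 75.46%


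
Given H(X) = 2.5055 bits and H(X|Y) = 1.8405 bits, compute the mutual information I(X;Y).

I(X;Y) = H(X) - H(X|Y)
I(X;Y) = 2.5055 - 1.8405 = 0.665 bits


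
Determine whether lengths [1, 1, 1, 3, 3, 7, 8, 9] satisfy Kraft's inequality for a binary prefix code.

Kraft inequality: Σ 2^(-l_i) ≤ 1 for prefix-free code
Calculating: 2^(-1) + 2^(-1) + 2^(-1) + 2^(-3) + 2^(-3) + 2^(-7) + 2^(-8) + 2^(-9)
= 0.5 + 0.5 + 0.5 + 0.125 + 0.125 + 0.0078125 + 0.00390625 + 0.001953125
= 1.7637
Since 1.7637 > 1, prefix-free code does not exist


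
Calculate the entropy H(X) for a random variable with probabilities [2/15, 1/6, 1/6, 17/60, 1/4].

H(X) = -Σ p(x) log₂ p(x)
  -2/15 × log₂(2/15) = 0.3876
  -1/6 × log₂(1/6) = 0.4308
  -1/6 × log₂(1/6) = 0.4308
  -17/60 × log₂(17/60) = 0.5155
  -1/4 × log₂(1/4) = 0.5000
H(X) = 2.2647 bits


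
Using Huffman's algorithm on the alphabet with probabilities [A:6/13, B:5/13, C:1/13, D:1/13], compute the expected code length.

Huffman tree construction:
Combine smallest probabilities repeatedly
Resulting codes:
  A: 0 (length 1)
  B: 11 (length 2)
  C: 100 (length 3)
  D: 101 (length 3)
Average length = Σ p(s) × length(s) = 1.6923 bits
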